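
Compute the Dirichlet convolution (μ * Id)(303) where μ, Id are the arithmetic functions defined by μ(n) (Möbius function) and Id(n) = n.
(μ * Id)(303) = 200

Divisors of 303: [1, 3, 101, 303]. For each d | 303:
  d = 1: μ(1) · Id(303/1) = 1 · 303 = 303
  d = 3: μ(3) · Id(303/3) = -1 · 101 = -101
  d = 101: μ(101) · Id(303/101) = -1 · 3 = -3
  d = 303: μ(303) · Id(303/303) = 1 · 1 = 1
Summing: (μ * Id)(303) = 303 + -101 + -3 + 1 = 200.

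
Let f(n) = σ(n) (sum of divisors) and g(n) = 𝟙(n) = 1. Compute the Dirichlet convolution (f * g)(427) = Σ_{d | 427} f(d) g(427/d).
(σ * 𝟙)(427) = 567

Divisors of 427: [1, 7, 61, 427]. For each d | 427:
  d = 1: σ(1) · 𝟙(427/1) = 1 · 1 = 1
  d = 7: σ(7) · 𝟙(427/7) = 8 · 1 = 8
  d = 61: σ(61) · 𝟙(427/61) = 62 · 1 = 62
  d = 427: σ(427) · 𝟙(427/427) = 496 · 1 = 496
Summing: (σ * 𝟙)(427) = 1 + 8 + 62 + 496 = 567.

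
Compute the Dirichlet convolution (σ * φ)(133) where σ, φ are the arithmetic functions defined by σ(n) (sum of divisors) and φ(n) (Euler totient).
(σ * φ)(133) = 532

Divisors of 133: [1, 7, 19, 133]. For each d | 133:
  d = 1: σ(1) · φ(133/1) = 1 · 108 = 108
  d = 7: σ(7) · φ(133/7) = 8 · 18 = 144
  d = 19: σ(19) · φ(133/19) = 20 · 6 = 120
  d = 133: σ(133) · φ(133/133) = 160 · 1 = 160
Summing: (σ * φ)(133) = 108 + 144 + 120 + 160 = 532.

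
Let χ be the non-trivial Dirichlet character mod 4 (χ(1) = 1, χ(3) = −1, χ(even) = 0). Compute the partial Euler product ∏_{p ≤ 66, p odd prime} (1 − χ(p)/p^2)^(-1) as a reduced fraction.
∏ = 41649646786025278187758845901/45453901250007819878400000000

The odd primes p ≤ 66 are [3, 5, 7, 11, 13, 17, 19, 23, 29, 31, 37, 41, 43, 47, 53, 59, 61]. For each, χ(p) = 1 if p ≡ 1 mod 4, χ(p) = −1 if p ≡ 3 mod 4. Taking (1 − χ(p)/p^2)^(-1) = p^2/(p^2 − χ(p)): (1 − (-1)/3^2)^(-1) · (1 − (1)/5^2)^(-1) · (1 − (-1)/7^2)^(-1) · (1 − (-1)/11^2)^(-1) · (1 − (1)/13^2)^(-1) · (1 − (1)/17^2)^(-1) · (1 − (-1)/19^2)^(-1) · (1 − (-1)/23^2)^(-1) · (1 − (1)/29^2)^(-1) · (1 − (-1)/31^2)^(-1) · (1 − (1)/37^2)^(-1) · (1 − (1)/41^2)^(-1) · (1 − (-1)/43^2)^(-1) · (1 − (-1)/47^2)^(-1) · (1 − (1)/53^2)^(-1) · (1 − (-1)/59^2)^(-1) · (1 − (1)/61^2)^(-1) = 41649646786025278187758845901/45453901250007819878400000000.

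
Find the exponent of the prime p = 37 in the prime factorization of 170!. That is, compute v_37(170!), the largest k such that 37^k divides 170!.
v_37(170!) = 4

Legendre's formula: v_p(n!) = Σ_{k ≥ 1} ⌊n / p^k⌋. For p = 37, n = 170, the terms are:
  ⌊170/37^1⌋ = ⌊170/37⌋ = 4
(the next term ⌊170/37^2⌋ = 0, terminating the sum). Summing: v_37(170!) = 4 = 4.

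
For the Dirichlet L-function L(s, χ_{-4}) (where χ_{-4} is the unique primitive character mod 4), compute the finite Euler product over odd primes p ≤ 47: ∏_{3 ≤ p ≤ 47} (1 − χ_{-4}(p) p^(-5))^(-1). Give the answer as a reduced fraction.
∏ = 7508883803148623376075754946450365737429310788606076172798130278074505/7537845509642297199917174706861149114875564283464393121061743521431552

The odd primes p ≤ 47 are [3, 5, 7, 11, 13, 17, 19, 23, 29, 31, 37, 41, 43, 47]. For each, χ(p) = 1 if p ≡ 1 mod 4, χ(p) = −1 if p ≡ 3 mod 4. Taking (1 − χ(p)/p^5)^(-1) = p^5/(p^5 − χ(p)): (1 − (-1)/3^5)^(-1) · (1 − (1)/5^5)^(-1) · (1 − (-1)/7^5)^(-1) · (1 − (-1)/11^5)^(-1) · (1 − (1)/13^5)^(-1) · (1 − (1)/17^5)^(-1) · (1 − (-1)/19^5)^(-1) · (1 − (-1)/23^5)^(-1) · (1 − (1)/29^5)^(-1) · (1 − (-1)/31^5)^(-1) · (1 − (1)/37^5)^(-1) · (1 − (1)/41^5)^(-1) · (1 − (-1)/43^5)^(-1) · (1 − (-1)/47^5)^(-1) = 7508883803148623376075754946450365737429310788606076172798130278074505/7537845509642297199917174706861149114875564283464393121061743521431552.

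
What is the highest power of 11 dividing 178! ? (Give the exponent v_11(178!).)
v_11(178!) = 17

Legendre's formula: v_p(n!) = Σ_{k ≥ 1} ⌊n / p^k⌋. For p = 11, n = 178, the terms are:
  ⌊178/11^1⌋ = ⌊178/11⌋ = 16
  ⌊178/11^2⌋ = ⌊178/121⌋ = 1
(the next term ⌊178/11^3⌋ = 0, terminating the sum). Summing: v_11(178!) = 16 + 1 = 17.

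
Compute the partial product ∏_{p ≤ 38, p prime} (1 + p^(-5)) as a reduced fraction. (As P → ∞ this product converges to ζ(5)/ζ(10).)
∏ = 233011615725255938572288274478934396372114341888/224936953086109917286174853620680141509079739945

The primes p ≤ 38 are [2, 3, 5, 7, 11, 13, 17, 19, 23, 29, 31, 37]. For each, (1 + 1/p^5) = (p^5 + 1)/p^5. Multiplying these fractions over p ∈ [2, 3, 5, 7, 11, 13, 17, 19, 23, 29, 31, 37] gives 233011615725255938572288274478934396372114341888/224936953086109917286174853620680141509079739945. (In the limit P → ∞ this tends to ζ(5)/ζ(10).)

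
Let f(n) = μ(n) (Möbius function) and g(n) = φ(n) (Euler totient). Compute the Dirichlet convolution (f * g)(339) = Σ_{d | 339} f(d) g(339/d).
(μ * φ)(339) = 111

Divisors of 339: [1, 3, 113, 339]. For each d | 339:
  d = 1: μ(1) · φ(339/1) = 1 · 224 = 224
  d = 3: μ(3) · φ(339/3) = -1 · 112 = -112
  d = 113: μ(113) · φ(339/113) = -1 · 2 = -2
  d = 339: μ(339) · φ(339/339) = 1 · 1 = 1
Summing: (μ * φ)(339) = 224 + -112 + -2 + 1 = 111.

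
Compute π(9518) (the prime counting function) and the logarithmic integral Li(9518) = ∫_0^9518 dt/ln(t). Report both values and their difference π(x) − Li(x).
π(9518) = 1178;  Li(9518) ≈ 1193.67;  π(x) − Li(x) ≈ -15.67.

Direct count of primes ≤ 9518 gives π(9518) = 1178. Numerical evaluation of the logarithmic integral gives Li(9518) ≈ 1193.67. The difference π(x) − Li(x) ≈ -15.67 is typically negative for small/moderate x (Li(x) overestimates), though Littlewood's theorem shows this sign changes infinitely often.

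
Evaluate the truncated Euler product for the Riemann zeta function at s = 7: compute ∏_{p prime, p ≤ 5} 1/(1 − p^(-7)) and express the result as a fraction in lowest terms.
∏ = 2733750000/2711117641

The primes p ≤ 5 are [2, 3, 5]. For each prime, (1 − 1/p^7)^(-1) = p^7 / (p^7 − 1). The product is (1 − 1/2^7)^(-1), (1 − 1/3^7)^(-1), (1 − 1/5^7)^(-1) = ∏ p^7 / (p^7 − 1) = 2733750000/2711117641.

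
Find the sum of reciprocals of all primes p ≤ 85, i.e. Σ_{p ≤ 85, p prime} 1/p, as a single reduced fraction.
Σ 1/p = 475714535349241099037539188841003/267064515689275851355624017992790

π(85) = 23, so the primes ≤ 85 are [2, 3, 5, 7, 11, 13, 17, 19, 23, 29, 31, 37, 41, 43, 47, 53, 59, 61, 67, 71, 73, 79, 83]. Summing 1/p over these primes: 475714535349241099037539188841003/267064515689275851355624017992790 ≈ 1.7813. Mertens estimate ln ln(85) + 0.2615 ≈ 1.7527.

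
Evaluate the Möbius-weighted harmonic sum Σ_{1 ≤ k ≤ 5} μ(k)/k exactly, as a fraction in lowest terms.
Σ μ(k)/k = -1/30

Values of μ(k) for 1 ≤ k ≤ 5: μ(1) = 1, μ(2) = -1, μ(3) = -1, μ(5) = -1, with μ = 0 on non-squarefree integers. Summing μ(k)/k for k where μ(k) ≠ 0 gives -1/30 ≈ -0.0333. (PNT ⟺ this sum → 0 as n → ∞.)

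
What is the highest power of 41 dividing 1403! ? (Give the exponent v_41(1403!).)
v_41(1403!) = 34

Legendre's formula: v_p(n!) = Σ_{k ≥ 1} ⌊n / p^k⌋. For p = 41, n = 1403, the terms are:
  ⌊1403/41^1⌋ = ⌊1403/41⌋ = 34
(the next term ⌊1403/41^2⌋ = 0, terminating the sum). Summing: v_41(1403!) = 34 = 34.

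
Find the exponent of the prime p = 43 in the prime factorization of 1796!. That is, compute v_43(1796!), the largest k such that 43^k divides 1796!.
v_43(1796!) = 41

Legendre's formula: v_p(n!) = Σ_{k ≥ 1} ⌊n / p^k⌋. For p = 43, n = 1796, the terms are:
  ⌊1796/43^1⌋ = ⌊1796/43⌋ = 41
(the next term ⌊1796/43^2⌋ = 0, terminating the sum). Summing: v_43(1796!) = 41 = 41.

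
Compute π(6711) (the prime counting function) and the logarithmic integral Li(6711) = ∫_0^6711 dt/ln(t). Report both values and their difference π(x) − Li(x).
π(6711) = 866;  Li(6711) ≈ 881.61;  π(x) − Li(x) ≈ -15.61.

Direct count of primes ≤ 6711 gives π(6711) = 866. Numerical evaluation of the logarithmic integral gives Li(6711) ≈ 881.61. The difference π(x) − Li(x) ≈ -15.61 is typically negative for small/moderate x (Li(x) overestimates), though Littlewood's theorem shows this sign changes infinitely often.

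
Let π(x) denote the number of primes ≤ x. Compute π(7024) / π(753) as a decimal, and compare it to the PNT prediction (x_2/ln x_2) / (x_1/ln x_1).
π(7024)/π(753) = 903/133 ≈ 6.7895;  PNT prediction ≈ 6.9763.

π(753) = 133 and π(7024) = 903, so π(7024)/π(753) ≈ 6.7895. The PNT-predicted ratio is (7024/ln(7024)) / (753/ln(753)) ≈ 6.9763. The two agree to within a few percent, as expected.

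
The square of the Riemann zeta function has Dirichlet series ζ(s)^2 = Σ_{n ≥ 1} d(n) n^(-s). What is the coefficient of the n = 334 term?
d(334) = 4

ζ(s)^2 = (Σ 1/m^s)(Σ 1/k^s). The coefficient of 1/n^s in the product is the number of ordered pairs (m, k) with mk = n, which equals d(n). For n = 334, divisors are [1, 2, 167, 334], so d(334) = 4.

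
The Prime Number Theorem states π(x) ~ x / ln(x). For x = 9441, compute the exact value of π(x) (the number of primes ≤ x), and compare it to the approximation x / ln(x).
π(9441) = 1170;  x/ln(x) ≈ 1031.49;  relative error ≈ 11.84%.

Directly count primes up to 9441: π(9441) = 1170. The PNT approximation gives 9441/ln(9441) ≈ 9441/9.15282 ≈ 1031.49. Relative error (π(x) − x/ln(x)) / π(x) ≈ 11.84%; the approximation is known to undercount slightly (Li(x) is a better estimate).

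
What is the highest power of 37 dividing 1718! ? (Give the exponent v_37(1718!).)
v_37(1718!) = 47

Legendre's formula: v_p(n!) = Σ_{k ≥ 1} ⌊n / p^k⌋. For p = 37, n = 1718, the terms are:
  ⌊1718/37^1⌋ = ⌊1718/37⌋ = 46
  ⌊1718/37^2⌋ = ⌊1718/1369⌋ = 1
(the next term ⌊1718/37^3⌋ = 0, terminating the sum). Summing: v_37(1718!) = 46 + 1 = 47.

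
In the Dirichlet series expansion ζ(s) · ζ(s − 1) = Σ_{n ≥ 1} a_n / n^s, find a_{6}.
σ(6) = 12

In the product (Σ m^0/m^s)(Σ k / k^s) = Σ (Σ_{d | n} d) / n^s, the coefficient of 1/n^s is σ(n) = Σ_{d | n} d. For n = 6, divisors are [1, 2, 3, 6]; summing: σ(6) = 12.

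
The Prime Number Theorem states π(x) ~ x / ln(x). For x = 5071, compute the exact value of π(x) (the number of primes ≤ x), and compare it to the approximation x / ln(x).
π(5071) = 677;  x/ln(x) ≈ 594.40;  relative error ≈ 12.20%.

Directly count primes up to 5071: π(5071) = 677. The PNT approximation gives 5071/ln(5071) ≈ 5071/8.53129 ≈ 594.40. Relative error (π(x) − x/ln(x)) / π(x) ≈ 12.20%; the approximation is known to undercount slightly (Li(x) is a better estimate).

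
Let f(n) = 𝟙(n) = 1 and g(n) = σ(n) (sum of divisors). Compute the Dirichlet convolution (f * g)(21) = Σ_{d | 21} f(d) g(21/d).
(𝟙 * σ)(21) = 45

Divisors of 21: [1, 3, 7, 21]. For each d | 21:
  d = 1: 𝟙(1) · σ(21/1) = 1 · 32 = 32
  d = 3: 𝟙(3) · σ(21/3) = 1 · 8 = 8
  d = 7: 𝟙(7) · σ(21/7) = 1 · 4 = 4
  d = 21: 𝟙(21) · σ(21/21) = 1 · 1 = 1
Summing: (𝟙 * σ)(21) = 32 + 8 + 4 + 1 = 45.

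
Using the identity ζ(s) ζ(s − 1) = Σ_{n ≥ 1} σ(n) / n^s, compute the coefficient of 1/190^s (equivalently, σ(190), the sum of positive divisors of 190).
σ(190) = 360

In the product (Σ m^0/m^s)(Σ k / k^s) = Σ (Σ_{d | n} d) / n^s, the coefficient of 1/n^s is σ(n) = Σ_{d | n} d. For n = 190, divisors are [1, 2, 5, 10, 19, 38, 95, 190]; summing: σ(190) = 360.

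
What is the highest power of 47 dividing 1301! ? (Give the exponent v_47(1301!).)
v_47(1301!) = 27

Legendre's formula: v_p(n!) = Σ_{k ≥ 1} ⌊n / p^k⌋. For p = 47, n = 1301, the terms are:
  ⌊1301/47^1⌋ = ⌊1301/47⌋ = 27
(the next term ⌊1301/47^2⌋ = 0, terminating the sum). Summing: v_47(1301!) = 27 = 27.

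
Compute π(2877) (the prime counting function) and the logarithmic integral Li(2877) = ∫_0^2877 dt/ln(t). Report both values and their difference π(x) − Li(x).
π(2877) = 416;  Li(2877) ≈ 427.36;  π(x) − Li(x) ≈ -11.36.

Direct count of primes ≤ 2877 gives π(2877) = 416. Numerical evaluation of the logarithmic integral gives Li(2877) ≈ 427.36. The difference π(x) − Li(x) ≈ -11.36 is typically negative for small/moderate x (Li(x) overestimates), though Littlewood's theorem shows this sign changes infinitely often.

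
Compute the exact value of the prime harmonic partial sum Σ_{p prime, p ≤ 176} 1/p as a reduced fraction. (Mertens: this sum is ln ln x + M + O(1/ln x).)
Σ 1/p = 319420215161551700804173656907103406301944826032199624513259054823197/166589903787325219380851695350896256250980509594874862046961683989710

π(176) = 40, so the primes ≤ 176 are [2, 3, 5, 7, 11, 13, 17, 19, 23, 29, 31, 37, 41, 43, 47, 53, 59, 61, 67, 71, 73, 79, 83, 89, 97, 101, 103, 107, 109, 113, 127, 131, 137, 139, 149, 151, 157, 163, 167, 173]. Summing 1/p over these primes: 319420215161551700804173656907103406301944826032199624513259054823197/166589903787325219380851695350896256250980509594874862046961683989710 ≈ 1.9174. Mertens estimate ln ln(176) + 0.2615 ≈ 1.9045.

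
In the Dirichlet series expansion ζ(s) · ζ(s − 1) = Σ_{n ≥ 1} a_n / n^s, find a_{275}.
σ(275) = 372

In the product (Σ m^0/m^s)(Σ k / k^s) = Σ (Σ_{d | n} d) / n^s, the coefficient of 1/n^s is σ(n) = Σ_{d | n} d. For n = 275, divisors are [1, 5, 11, 25, 55, 275]; summing: σ(275) = 372.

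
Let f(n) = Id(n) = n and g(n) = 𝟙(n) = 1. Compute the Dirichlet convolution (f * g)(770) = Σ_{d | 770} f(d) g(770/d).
(Id * 𝟙)(770) = 1728

Divisors of 770: [1, 2, 5, 7, 10, 11, 14, 22, 35, 55, 70, 77, 110, 154, 385, 770]. For each d | 770:
  d = 1: Id(1) · 𝟙(770/1) = 1 · 1 = 1
  d = 2: Id(2) · 𝟙(770/2) = 2 · 1 = 2
  d = 5: Id(5) · 𝟙(770/5) = 5 · 1 = 5
  d = 7: Id(7) · 𝟙(770/7) = 7 · 1 = 7
  d = 10: Id(10) · 𝟙(770/10) = 10 · 1 = 10
  d = 11: Id(11) · 𝟙(770/11) = 11 · 1 = 11
  d = 14: Id(14) · 𝟙(770/14) = 14 · 1 = 14
  d = 22: Id(22) · 𝟙(770/22) = 22 · 1 = 22
  d = 35: Id(35) · 𝟙(770/35) = 35 · 1 = 35
  d = 55: Id(55) · 𝟙(770/55) = 55 · 1 = 55
  d = 70: Id(70) · 𝟙(770/70) = 70 · 1 = 70
  d = 77: Id(77) · 𝟙(770/77) = 77 · 1 = 77
  d = 110: Id(110) · 𝟙(770/110) = 110 · 1 = 110
  d = 154: Id(154) · 𝟙(770/154) = 154 · 1 = 154
  d = 385: Id(385) · 𝟙(770/385) = 385 · 1 = 385
  d = 770: Id(770) · 𝟙(770/770) = 770 · 1 = 770
Summing: (Id * 𝟙)(770) = 1 + 2 + 5 + 7 + 10 + 11 + 14 + 22 + 35 + 55 + 70 + 77 + 110 + 154 + 385 + 770 = 1728.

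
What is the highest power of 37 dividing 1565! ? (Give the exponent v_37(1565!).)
v_37(1565!) = 43

Legendre's formula: v_p(n!) = Σ_{k ≥ 1} ⌊n / p^k⌋. For p = 37, n = 1565, the terms are:
  ⌊1565/37^1⌋ = ⌊1565/37⌋ = 42
  ⌊1565/37^2⌋ = ⌊1565/1369⌋ = 1
(the next term ⌊1565/37^3⌋ = 0, terminating the sum). Summing: v_37(1565!) = 42 + 1 = 43.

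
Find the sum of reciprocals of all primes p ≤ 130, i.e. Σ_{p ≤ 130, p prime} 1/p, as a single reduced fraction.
Σ 1/p = 7457575819106455685806801283735357697478405891621/4014476939333036189094441199026045136645885247730

π(130) = 31, so the primes ≤ 130 are [2, 3, 5, 7, 11, 13, 17, 19, 23, 29, 31, 37, 41, 43, 47, 53, 59, 61, 67, 71, 73, 79, 83, 89, 97, 101, 103, 107, 109, 113, 127]. Summing 1/p over these primes: 7457575819106455685806801283735357697478405891621/4014476939333036189094441199026045136645885247730 ≈ 1.8577. Mertens estimate ln ln(130) + 0.2615 ≈ 1.8441.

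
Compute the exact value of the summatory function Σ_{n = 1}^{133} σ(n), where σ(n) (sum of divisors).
Σ_{n ≤ 133} σ(n) = 14591

Compute σ(n) for each 1 ≤ n ≤ 133: σ(1) = 1, σ(2) = 3, σ(3) = 4, σ(4) = 7, σ(5) = 6, σ(6) = 12, σ(7) = 8, σ(8) = 15, σ(9) = 13, σ(10) = 18, σ(11) = 12, σ(12) = 28, σ(13) = 14, σ(14) = 24, σ(15) = 24, σ(16) = 31, σ(17) = 18, σ(18) = 39, σ(19) = 20, σ(20) = 42, σ(21) = 32, σ(22) = 36, σ(23) = 24, σ(24) = 60, σ(25) = 31, σ(26) = 42, σ(27) = 40, σ(28) = 56, σ(29) = 30, σ(30) = 72, σ(31) = 32, σ(32) = 63, σ(33) = 48, σ(34) = 54, σ(35) = 48, σ(36) = 91, σ(37) = 38, σ(38) = 60, σ(39) = 56, σ(40) = 90, σ(41) = 42, σ(42) = 96, σ(43) = 44, σ(44) = 84, σ(45) = 78, σ(46) = 72, σ(47) = 48, σ(48) = 124, σ(49) = 57, σ(50) = 93, σ(51) = 72, σ(52) = 98, σ(53) = 54, σ(54) = 120, σ(55) = 72, σ(56) = 120, σ(57) = 80, σ(58) = 90, σ(59) = 60, σ(60) = 168, σ(61) = 62, σ(62) = 96, σ(63) = 104, σ(64) = 127, σ(65) = 84, σ(66) = 144, σ(67) = 68, σ(68) = 126, σ(69) = 96, σ(70) = 144, σ(71) = 72, σ(72) = 195, σ(73) = 74, σ(74) = 114, σ(75) = 124, σ(76) = 140, σ(77) = 96, σ(78) = 168, σ(79) = 80, σ(80) = 186, σ(81) = 121, σ(82) = 126, σ(83) = 84, σ(84) = 224, σ(85) = 108, σ(86) = 132, σ(87) = 120, σ(88) = 180, σ(89) = 90, σ(90) = 234, σ(91) = 112, σ(92) = 168, σ(93) = 128, σ(94) = 144, σ(95) = 120, σ(96) = 252, σ(97) = 98, σ(98) = 171, σ(99) = 156, σ(100) = 217, σ(101) = 102, σ(102) = 216, σ(103) = 104, σ(104) = 210, σ(105) = 192, σ(106) = 162, σ(107) = 108, σ(108) = 280, σ(109) = 110, σ(110) = 216, σ(111) = 152, σ(112) = 248, σ(113) = 114, σ(114) = 240, σ(115) = 144, σ(116) = 210, σ(117) = 182, σ(118) = 180, σ(119) = 144, σ(120) = 360, σ(121) = 133, σ(122) = 186, σ(123) = 168, σ(124) = 224, σ(125) = 156, σ(126) = 312, σ(127) = 128, σ(128) = 255, σ(129) = 176, σ(130) = 252, σ(131) = 132, σ(132) = 336, σ(133) = 160. Summing all 133 values: 14591. (Average order: Σ_{n ≤ x} σ(n) ~ (π²/12) x². For x = 133, (π²/12)·133² ≈ 14548.62.)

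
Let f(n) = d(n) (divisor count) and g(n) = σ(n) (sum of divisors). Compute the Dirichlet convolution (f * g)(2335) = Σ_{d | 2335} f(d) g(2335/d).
(d * σ)(2335) = 3760

Divisors of 2335: [1, 5, 467, 2335]. For each d | 2335:
  d = 1: d(1) · σ(2335/1) = 1 · 2808 = 2808
  d = 5: d(5) · σ(2335/5) = 2 · 468 = 936
  d = 467: d(467) · σ(2335/467) = 2 · 6 = 12
  d = 2335: d(2335) · σ(2335/2335) = 4 · 1 = 4
Summing: (d * σ)(2335) = 2808 + 936 + 12 + 4 = 3760.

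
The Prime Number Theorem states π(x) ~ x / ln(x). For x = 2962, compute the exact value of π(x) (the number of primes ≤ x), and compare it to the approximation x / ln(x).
π(2962) = 426;  x/ln(x) ≈ 370.55;  relative error ≈ 13.02%.

Directly count primes up to 2962: π(2962) = 426. The PNT approximation gives 2962/ln(2962) ≈ 2962/7.99362 ≈ 370.55. Relative error (π(x) − x/ln(x)) / π(x) ≈ 13.02%; the approximation is known to undercount slightly (Li(x) is a better estimate).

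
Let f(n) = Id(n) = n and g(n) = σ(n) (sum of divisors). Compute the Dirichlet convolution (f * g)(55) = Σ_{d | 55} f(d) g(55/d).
(Id * σ)(55) = 253

Divisors of 55: [1, 5, 11, 55]. For each d | 55:
  d = 1: Id(1) · σ(55/1) = 1 · 72 = 72
  d = 5: Id(5) · σ(55/5) = 5 · 12 = 60
  d = 11: Id(11) · σ(55/11) = 11 · 6 = 66
  d = 55: Id(55) · σ(55/55) = 55 · 1 = 55
Summing: (Id * σ)(55) = 72 + 60 + 66 + 55 = 253.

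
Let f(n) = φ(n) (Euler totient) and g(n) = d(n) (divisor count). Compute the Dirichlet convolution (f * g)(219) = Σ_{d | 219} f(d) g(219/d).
(φ * d)(219) = 296

Divisors of 219: [1, 3, 73, 219]. For each d | 219:
  d = 1: φ(1) · d(219/1) = 1 · 4 = 4
  d = 3: φ(3) · d(219/3) = 2 · 2 = 4
  d = 73: φ(73) · d(219/73) = 72 · 2 = 144
  d = 219: φ(219) · d(219/219) = 144 · 1 = 144
Summing: (φ * d)(219) = 4 + 4 + 144 + 144 = 296.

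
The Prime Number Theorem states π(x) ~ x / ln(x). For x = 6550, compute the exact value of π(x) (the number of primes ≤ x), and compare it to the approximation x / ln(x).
π(6550) = 845;  x/ln(x) ≈ 745.40;  relative error ≈ 11.79%.

Directly count primes up to 6550: π(6550) = 845. The PNT approximation gives 6550/ln(6550) ≈ 6550/8.78722 ≈ 745.40. Relative error (π(x) − x/ln(x)) / π(x) ≈ 11.79%; the approximation is known to undercount slightly (Li(x) is a better estimate).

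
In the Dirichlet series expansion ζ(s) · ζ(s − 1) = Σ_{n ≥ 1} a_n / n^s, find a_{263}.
σ(263) = 264

In the product (Σ m^0/m^s)(Σ k / k^s) = Σ (Σ_{d | n} d) / n^s, the coefficient of 1/n^s is σ(n) = Σ_{d | n} d. For n = 263, divisors are [1, 263]; summing: σ(263) = 264.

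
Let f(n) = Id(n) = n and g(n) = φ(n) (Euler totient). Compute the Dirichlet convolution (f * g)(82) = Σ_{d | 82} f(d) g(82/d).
(Id * φ)(82) = 243

Divisors of 82: [1, 2, 41, 82]. For each d | 82:
  d = 1: Id(1) · φ(82/1) = 1 · 40 = 40
  d = 2: Id(2) · φ(82/2) = 2 · 40 = 80
  d = 41: Id(41) · φ(82/41) = 41 · 1 = 41
  d = 82: Id(82) · φ(82/82) = 82 · 1 = 82
Summing: (Id * φ)(82) = 40 + 80 + 41 + 82 = 243.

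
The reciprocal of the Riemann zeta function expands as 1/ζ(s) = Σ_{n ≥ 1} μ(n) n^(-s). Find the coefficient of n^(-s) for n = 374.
μ(374) = -1

Factor n = 374 = 2 · 11 · 17. μ(n) = 0 if any exponent ≥ 2 (not squarefree); otherwise μ(n) = (−1)^{ω(n)} where ω(n) is the number of distinct prime factors. Applying: μ(374) = -1.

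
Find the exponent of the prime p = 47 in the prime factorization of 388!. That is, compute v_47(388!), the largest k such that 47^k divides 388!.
v_47(388!) = 8

Legendre's formula: v_p(n!) = Σ_{k ≥ 1} ⌊n / p^k⌋. For p = 47, n = 388, the terms are:
  ⌊388/47^1⌋ = ⌊388/47⌋ = 8
(the next term ⌊388/47^2⌋ = 0, terminating the sum). Summing: v_47(388!) = 8 = 8.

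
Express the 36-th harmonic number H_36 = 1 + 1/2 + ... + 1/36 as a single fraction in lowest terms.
H_36 = 54801925434709/13127595717600

Direct summation: H_36 = 1 + 1/2 + ... + 1/36. The least common denominator is lcm(1, ..., 36) = 144403552893600; over this denominator the numerator is 144403552893600 + 72201776446800 + 48134517631200 + 36100888223400 + 28880710578720 + 24067258815600 + 20629078984800 + 18050444111700 + 16044839210400 + 14440355289360 + 13127595717600 + 12033629407800 + 11107965607200 + 10314539492400 + 9626903526240 + 9025222055850 + 8494326640800 + 8022419605200 + 7600186994400 + 7220177644680 + 6876359661600 + 6563797858800 + 6278415343200 + 6016814703900 + 5776142115744 + 5553982803600 + 5348279736800 + 5157269746200 + 4979432858400 + 4813451763120 + 4658179125600 + 4512611027925 + 4375865239200 + 4247163320400 + 4125815796960 + 4011209802600 = 602821179781799, so H_36 = 602821179781799/144403552893600; reducing by gcd(602821179781799, 144403552893600) = 11 gives 54801925434709/13127595717600 ≈ 4.17456. (The PNT-adjacent estimate ln(36) + γ ≈ 4.16073 matches within O(1/n).)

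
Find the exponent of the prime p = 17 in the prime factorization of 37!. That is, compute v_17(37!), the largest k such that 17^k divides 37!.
v_17(37!) = 2

Legendre's formula: v_p(n!) = Σ_{k ≥ 1} ⌊n / p^k⌋. For p = 17, n = 37, the terms are:
  ⌊37/17^1⌋ = ⌊37/17⌋ = 2
(the next term ⌊37/17^2⌋ = 0, terminating the sum). Summing: v_17(37!) = 2 = 2.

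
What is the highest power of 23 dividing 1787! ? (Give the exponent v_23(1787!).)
v_23(1787!) = 80

Legendre's formula: v_p(n!) = Σ_{k ≥ 1} ⌊n / p^k⌋. For p = 23, n = 1787, the terms are:
  ⌊1787/23^1⌋ = ⌊1787/23⌋ = 77
  ⌊1787/23^2⌋ = ⌊1787/529⌋ = 3
(the next term ⌊1787/23^3⌋ = 0, terminating the sum). Summing: v_23(1787!) = 77 + 3 = 80.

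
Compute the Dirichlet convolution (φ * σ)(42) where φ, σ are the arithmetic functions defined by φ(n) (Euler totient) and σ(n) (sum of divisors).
(φ * σ)(42) = 336

Divisors of 42: [1, 2, 3, 6, 7, 14, 21, 42]. For each d | 42:
  d = 1: φ(1) · σ(42/1) = 1 · 96 = 96
  d = 2: φ(2) · σ(42/2) = 1 · 32 = 32
  d = 3: φ(3) · σ(42/3) = 2 · 24 = 48
  d = 6: φ(6) · σ(42/6) = 2 · 8 = 16
  d = 7: φ(7) · σ(42/7) = 6 · 12 = 72
  d = 14: φ(14) · σ(42/14) = 6 · 4 = 24
  d = 21: φ(21) · σ(42/21) = 12 · 3 = 36
  d = 42: φ(42) · σ(42/42) = 12 · 1 = 12
Summing: (φ * σ)(42) = 96 + 32 + 48 + 16 + 72 + 24 + 36 + 12 = 336.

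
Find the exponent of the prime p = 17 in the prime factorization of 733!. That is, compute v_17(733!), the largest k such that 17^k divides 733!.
v_17(733!) = 45

Legendre's formula: v_p(n!) = Σ_{k ≥ 1} ⌊n / p^k⌋. For p = 17, n = 733, the terms are:
  ⌊733/17^1⌋ = ⌊733/17⌋ = 43
  ⌊733/17^2⌋ = ⌊733/289⌋ = 2
(the next term ⌊733/17^3⌋ = 0, terminating the sum). Summing: v_17(733!) = 43 + 2 = 45.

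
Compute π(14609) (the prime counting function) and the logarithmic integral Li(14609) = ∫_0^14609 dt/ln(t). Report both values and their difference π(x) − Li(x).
π(14609) = 1710;  Li(14609) ≈ 1735.91;  π(x) − Li(x) ≈ -25.91.

Direct count of primes ≤ 14609 gives π(14609) = 1710. Numerical evaluation of the logarithmic integral gives Li(14609) ≈ 1735.91. The difference π(x) − Li(x) ≈ -25.91 is typically negative for small/moderate x (Li(x) overestimates), though Littlewood's theorem shows this sign changes infinitely often.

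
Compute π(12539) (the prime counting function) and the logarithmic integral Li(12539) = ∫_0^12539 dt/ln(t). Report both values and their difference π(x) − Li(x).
π(12539) = 1497;  Li(12539) ≈ 1518.35;  π(x) − Li(x) ≈ -21.35.

Direct count of primes ≤ 12539 gives π(12539) = 1497. Numerical evaluation of the logarithmic integral gives Li(12539) ≈ 1518.35. The difference π(x) − Li(x) ≈ -21.35 is typically negative for small/moderate x (Li(x) overestimates), though Littlewood's theorem shows this sign changes infinitely often.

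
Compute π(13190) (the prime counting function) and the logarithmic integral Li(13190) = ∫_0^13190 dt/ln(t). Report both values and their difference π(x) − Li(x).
π(13190) = 1570;  Li(13190) ≈ 1587.15;  π(x) − Li(x) ≈ -17.15.

Direct count of primes ≤ 13190 gives π(13190) = 1570. Numerical evaluation of the logarithmic integral gives Li(13190) ≈ 1587.15. The difference π(x) − Li(x) ≈ -17.15 is typically negative for small/moderate x (Li(x) overestimates), though Littlewood's theorem shows this sign changes infinitely often.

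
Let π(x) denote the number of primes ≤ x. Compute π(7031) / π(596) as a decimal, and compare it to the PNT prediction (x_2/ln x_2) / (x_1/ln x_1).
π(7031)/π(596) = 904/108 ≈ 8.3704;  PNT prediction ≈ 8.5104.

π(596) = 108 and π(7031) = 904, so π(7031)/π(596) ≈ 8.3704. The PNT-predicted ratio is (7031/ln(7031)) / (596/ln(596)) ≈ 8.5104. The two agree to within a few percent, as expected.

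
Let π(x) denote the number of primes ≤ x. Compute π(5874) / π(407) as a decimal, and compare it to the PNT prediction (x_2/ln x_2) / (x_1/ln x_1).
π(5874)/π(407) = 773/79 ≈ 9.7848;  PNT prediction ≈ 9.9930.

π(407) = 79 and π(5874) = 773, so π(5874)/π(407) ≈ 9.7848. The PNT-predicted ratio is (5874/ln(5874)) / (407/ln(407)) ≈ 9.9930. The two agree to within a few percent, as expected.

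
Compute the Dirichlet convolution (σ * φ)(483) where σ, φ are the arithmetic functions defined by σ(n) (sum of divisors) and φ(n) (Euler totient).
(σ * φ)(483) = 3864

Divisors of 483: [1, 3, 7, 21, 23, 69, 161, 483]. For each d | 483:
  d = 1: σ(1) · φ(483/1) = 1 · 264 = 264
  d = 3: σ(3) · φ(483/3) = 4 · 132 = 528
  d = 7: σ(7) · φ(483/7) = 8 · 44 = 352
  d = 21: σ(21) · φ(483/21) = 32 · 22 = 704
  d = 23: σ(23) · φ(483/23) = 24 · 12 = 288
  d = 69: σ(69) · φ(483/69) = 96 · 6 = 576
  d = 161: σ(161) · φ(483/161) = 192 · 2 = 384
  d = 483: σ(483) · φ(483/483) = 768 · 1 = 768
Summing: (σ * φ)(483) = 264 + 528 + 352 + 704 + 288 + 576 + 384 + 768 = 3864.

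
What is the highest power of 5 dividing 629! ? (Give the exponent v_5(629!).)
v_5(629!) = 156

Legendre's formula: v_p(n!) = Σ_{k ≥ 1} ⌊n / p^k⌋. For p = 5, n = 629, the terms are:
  ⌊629/5^1⌋ = ⌊629/5⌋ = 125
  ⌊629/5^2⌋ = ⌊629/25⌋ = 25
  ⌊629/5^3⌋ = ⌊629/125⌋ = 5
  ⌊629/5^4⌋ = ⌊629/625⌋ = 1
(the next term ⌊629/5^5⌋ = 0, terminating the sum). Summing: v_5(629!) = 125 + 25 + 5 + 1 = 156.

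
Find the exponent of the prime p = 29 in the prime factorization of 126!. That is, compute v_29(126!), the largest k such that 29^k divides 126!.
v_29(126!) = 4

Legendre's formula: v_p(n!) = Σ_{k ≥ 1} ⌊n / p^k⌋. For p = 29, n = 126, the terms are:
  ⌊126/29^1⌋ = ⌊126/29⌋ = 4
(the next term ⌊126/29^2⌋ = 0, terminating the sum). Summing: v_29(126!) = 4 = 4.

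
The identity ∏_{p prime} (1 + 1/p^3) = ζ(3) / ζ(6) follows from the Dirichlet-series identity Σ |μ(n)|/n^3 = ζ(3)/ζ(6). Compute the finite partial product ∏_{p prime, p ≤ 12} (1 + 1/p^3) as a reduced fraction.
∏ = 1374624/1164625

The primes p ≤ 12 are [2, 3, 5, 7, 11]. For each, (1 + 1/p^3) = (p^3 + 1)/p^3. Multiplying these fractions over p ∈ [2, 3, 5, 7, 11] gives 1374624/1164625. (In the limit P → ∞ this tends to ζ(3)/ζ(6).)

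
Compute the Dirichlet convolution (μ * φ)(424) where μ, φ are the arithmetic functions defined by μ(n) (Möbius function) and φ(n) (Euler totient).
(μ * φ)(424) = 102

Divisors of 424: [1, 2, 4, 8, 53, 106, 212, 424]. For each d | 424:
  d = 1: μ(1) · φ(424/1) = 1 · 208 = 208
  d = 2: μ(2) · φ(424/2) = -1 · 104 = -104
  d = 4: μ(4) · φ(424/4) = 0 · 52 = 0
  d = 8: μ(8) · φ(424/8) = 0 · 52 = 0
  d = 53: μ(53) · φ(424/53) = -1 · 4 = -4
  d = 106: μ(106) · φ(424/106) = 1 · 2 = 2
  d = 212: μ(212) · φ(424/212) = 0 · 1 = 0
  d = 424: μ(424) · φ(424/424) = 0 · 1 = 0
Summing: (μ * φ)(424) = 208 + -104 + 0 + 0 + -4 + 2 + 0 + 0 = 102.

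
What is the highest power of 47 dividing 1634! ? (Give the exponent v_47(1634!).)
v_47(1634!) = 34

Legendre's formula: v_p(n!) = Σ_{k ≥ 1} ⌊n / p^k⌋. For p = 47, n = 1634, the terms are:
  ⌊1634/47^1⌋ = ⌊1634/47⌋ = 34
(the next term ⌊1634/47^2⌋ = 0, terminating the sum). Summing: v_47(1634!) = 34 = 34.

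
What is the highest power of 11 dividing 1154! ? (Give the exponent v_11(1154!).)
v_11(1154!) = 113

Legendre's formula: v_p(n!) = Σ_{k ≥ 1} ⌊n / p^k⌋. For p = 11, n = 1154, the terms are:
  ⌊1154/11^1⌋ = ⌊1154/11⌋ = 104
  ⌊1154/11^2⌋ = ⌊1154/121⌋ = 9
(the next term ⌊1154/11^3⌋ = 0, terminating the sum). Summing: v_11(1154!) = 104 + 9 = 113.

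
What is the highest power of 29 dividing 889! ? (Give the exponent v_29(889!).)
v_29(889!) = 31

Legendre's formula: v_p(n!) = Σ_{k ≥ 1} ⌊n / p^k⌋. For p = 29, n = 889, the terms are:
  ⌊889/29^1⌋ = ⌊889/29⌋ = 30
  ⌊889/29^2⌋ = ⌊889/841⌋ = 1
(the next term ⌊889/29^3⌋ = 0, terminating the sum). Summing: v_29(889!) = 30 + 1 = 31.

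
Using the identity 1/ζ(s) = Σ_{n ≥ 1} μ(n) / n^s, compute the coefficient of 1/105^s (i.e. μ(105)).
μ(105) = -1

Factor n = 105 = 3 · 5 · 7. μ(n) = 0 if any exponent ≥ 2 (not squarefree); otherwise μ(n) = (−1)^{ω(n)} where ω(n) is the number of distinct prime factors. Applying: μ(105) = -1.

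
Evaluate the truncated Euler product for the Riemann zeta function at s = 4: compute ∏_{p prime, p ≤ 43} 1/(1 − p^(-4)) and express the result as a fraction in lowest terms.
∏ = 68304364739414847787103076142881583957543/63109073443906486560772797235200000000000

The primes p ≤ 43 are [2, 3, 5, 7, 11, 13, 17, 19, 23, 29, 31, 37, 41, 43]. For each prime, (1 − 1/p^4)^(-1) = p^4 / (p^4 − 1). The product is (1 − 1/2^4)^(-1), (1 − 1/3^4)^(-1), (1 − 1/5^4)^(-1), (1 − 1/7^4)^(-1), (1 − 1/11^4)^(-1), (1 − 1/13^4)^(-1), (1 − 1/17^4)^(-1), (1 − 1/19^4)^(-1), (1 − 1/23^4)^(-1), (1 − 1/29^4)^(-1), (1 − 1/31^4)^(-1), (1 − 1/37^4)^(-1), (1 − 1/41^4)^(-1), (1 − 1/43^4)^(-1) = ∏ p^4 / (p^4 − 1) = 68304364739414847787103076142881583957543/63109073443906486560772797235200000000000.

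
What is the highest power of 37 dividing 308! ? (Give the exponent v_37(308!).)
v_37(308!) = 8

Legendre's formula: v_p(n!) = Σ_{k ≥ 1} ⌊n / p^k⌋. For p = 37, n = 308, the terms are:
  ⌊308/37^1⌋ = ⌊308/37⌋ = 8
(the next term ⌊308/37^2⌋ = 0, terminating the sum). Summing: v_37(308!) = 8 = 8.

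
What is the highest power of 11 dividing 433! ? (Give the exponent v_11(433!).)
v_11(433!) = 42

Legendre's formula: v_p(n!) = Σ_{k ≥ 1} ⌊n / p^k⌋. For p = 11, n = 433, the terms are:
  ⌊433/11^1⌋ = ⌊433/11⌋ = 39
  ⌊433/11^2⌋ = ⌊433/121⌋ = 3
(the next term ⌊433/11^3⌋ = 0, terminating the sum). Summing: v_11(433!) = 39 + 3 = 42.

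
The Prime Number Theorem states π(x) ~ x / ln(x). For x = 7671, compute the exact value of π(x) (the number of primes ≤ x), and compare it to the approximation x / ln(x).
π(7671) = 972;  x/ln(x) ≈ 857.55;  relative error ≈ 11.77%.

Directly count primes up to 7671: π(7671) = 972. The PNT approximation gives 7671/ln(7671) ≈ 7671/8.94520 ≈ 857.55. Relative error (π(x) − x/ln(x)) / π(x) ≈ 11.77%; the approximation is known to undercount slightly (Li(x) is a better estimate).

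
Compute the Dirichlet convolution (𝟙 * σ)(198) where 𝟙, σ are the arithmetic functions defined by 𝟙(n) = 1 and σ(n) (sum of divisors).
(𝟙 * σ)(198) = 936

Divisors of 198: [1, 2, 3, 6, 9, 11, 18, 22, 33, 66, 99, 198]. For each d | 198:
  d = 1: 𝟙(1) · σ(198/1) = 1 · 468 = 468
  d = 2: 𝟙(2) · σ(198/2) = 1 · 156 = 156
  d = 3: 𝟙(3) · σ(198/3) = 1 · 144 = 144
  d = 6: 𝟙(6) · σ(198/6) = 1 · 48 = 48
  d = 9: 𝟙(9) · σ(198/9) = 1 · 36 = 36
  d = 11: 𝟙(11) · σ(198/11) = 1 · 39 = 39
  d = 18: 𝟙(18) · σ(198/18) = 1 · 12 = 12
  d = 22: 𝟙(22) · σ(198/22) = 1 · 13 = 13
  d = 33: 𝟙(33) · σ(198/33) = 1 · 12 = 12
  d = 66: 𝟙(66) · σ(198/66) = 1 · 4 = 4
  d = 99: 𝟙(99) · σ(198/99) = 1 · 3 = 3
  d = 198: 𝟙(198) · σ(198/198) = 1 · 1 = 1
Summing: (𝟙 * σ)(198) = 468 + 156 + 144 + 48 + 36 + 39 + 12 + 13 + 12 + 4 + 3 + 1 = 936.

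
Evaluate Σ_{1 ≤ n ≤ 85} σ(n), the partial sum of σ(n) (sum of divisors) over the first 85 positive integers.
Σ_{n ≤ 85} σ(n) = 5977

Compute σ(n) for each 1 ≤ n ≤ 85: σ(1) = 1, σ(2) = 3, σ(3) = 4, σ(4) = 7, σ(5) = 6, σ(6) = 12, σ(7) = 8, σ(8) = 15, σ(9) = 13, σ(10) = 18, σ(11) = 12, σ(12) = 28, σ(13) = 14, σ(14) = 24, σ(15) = 24, σ(16) = 31, σ(17) = 18, σ(18) = 39, σ(19) = 20, σ(20) = 42, σ(21) = 32, σ(22) = 36, σ(23) = 24, σ(24) = 60, σ(25) = 31, σ(26) = 42, σ(27) = 40, σ(28) = 56, σ(29) = 30, σ(30) = 72, σ(31) = 32, σ(32) = 63, σ(33) = 48, σ(34) = 54, σ(35) = 48, σ(36) = 91, σ(37) = 38, σ(38) = 60, σ(39) = 56, σ(40) = 90, σ(41) = 42, σ(42) = 96, σ(43) = 44, σ(44) = 84, σ(45) = 78, σ(46) = 72, σ(47) = 48, σ(48) = 124, σ(49) = 57, σ(50) = 93, σ(51) = 72, σ(52) = 98, σ(53) = 54, σ(54) = 120, σ(55) = 72, σ(56) = 120, σ(57) = 80, σ(58) = 90, σ(59) = 60, σ(60) = 168, σ(61) = 62, σ(62) = 96, σ(63) = 104, σ(64) = 127, σ(65) = 84, σ(66) = 144, σ(67) = 68, σ(68) = 126, σ(69) = 96, σ(70) = 144, σ(71) = 72, σ(72) = 195, σ(73) = 74, σ(74) = 114, σ(75) = 124, σ(76) = 140, σ(77) = 96, σ(78) = 168, σ(79) = 80, σ(80) = 186, σ(81) = 121, σ(82) = 126, σ(83) = 84, σ(84) = 224, σ(85) = 108. Summing all 85 values: 5977. (Average order: Σ_{n ≤ x} σ(n) ~ (π²/12) x². For x = 85, (π²/12)·85² ≈ 5942.32.)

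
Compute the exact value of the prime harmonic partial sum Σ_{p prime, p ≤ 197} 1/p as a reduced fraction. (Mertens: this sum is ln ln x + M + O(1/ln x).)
Σ 1/p = 76196574135067008118914163673288637004399442476398684669741544152346284384175423/39195588149163123383161804554421175259738677336198748467804183290796540382737190

π(197) = 45, so the primes ≤ 197 are [2, 3, 5, 7, 11, 13, 17, 19, 23, 29, 31, 37, 41, 43, 47, 53, 59, 61, 67, 71, 73, 79, 83, 89, 97, 101, 103, 107, 109, 113, 127, 131, 137, 139, 149, 151, 157, 163, 167, 173, 179, 181, 191, 193, 197]. Summing 1/p over these primes: 76196574135067008118914163673288637004399442476398684669741544152346284384175423/39195588149163123383161804554421175259738677336198748467804183290796540382737190 ≈ 1.9440. Mertens estimate ln ln(197) + 0.2615 ≈ 1.9260.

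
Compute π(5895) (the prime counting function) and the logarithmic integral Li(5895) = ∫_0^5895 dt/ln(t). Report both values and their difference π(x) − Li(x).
π(5895) = 775;  Li(5895) ≈ 788.33;  π(x) − Li(x) ≈ -13.33.

Direct count of primes ≤ 5895 gives π(5895) = 775. Numerical evaluation of the logarithmic integral gives Li(5895) ≈ 788.33. The difference π(x) − Li(x) ≈ -13.33 is typically negative for small/moderate x (Li(x) overestimates), though Littlewood's theorem shows this sign changes infinitely often.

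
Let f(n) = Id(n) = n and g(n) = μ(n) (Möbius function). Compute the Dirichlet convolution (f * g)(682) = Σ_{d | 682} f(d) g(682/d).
(Id * μ)(682) = 300

Divisors of 682: [1, 2, 11, 22, 31, 62, 341, 682]. For each d | 682:
  d = 1: Id(1) · μ(682/1) = 1 · -1 = -1
  d = 2: Id(2) · μ(682/2) = 2 · 1 = 2
  d = 11: Id(11) · μ(682/11) = 11 · 1 = 11
  d = 22: Id(22) · μ(682/22) = 22 · -1 = -22
  d = 31: Id(31) · μ(682/31) = 31 · 1 = 31
  d = 62: Id(62) · μ(682/62) = 62 · -1 = -62
  d = 341: Id(341) · μ(682/341) = 341 · -1 = -341
  d = 682: Id(682) · μ(682/682) = 682 · 1 = 682
Summing: (Id * μ)(682) = -1 + 2 + 11 + -22 + 31 + -62 + -341 + 682 = 300.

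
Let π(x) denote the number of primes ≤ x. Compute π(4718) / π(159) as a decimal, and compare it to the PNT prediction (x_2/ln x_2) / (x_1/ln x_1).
π(4718)/π(159) = 635/37 ≈ 17.1622;  PNT prediction ≈ 17.7807.

π(159) = 37 and π(4718) = 635, so π(4718)/π(159) ≈ 17.1622. The PNT-predicted ratio is (4718/ln(4718)) / (159/ln(159)) ≈ 17.7807. The two agree to within a few percent, as expected.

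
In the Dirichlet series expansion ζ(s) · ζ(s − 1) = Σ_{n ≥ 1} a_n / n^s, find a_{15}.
σ(15) = 24

In the product (Σ m^0/m^s)(Σ k / k^s) = Σ (Σ_{d | n} d) / n^s, the coefficient of 1/n^s is σ(n) = Σ_{d | n} d. For n = 15, divisors are [1, 3, 5, 15]; summing: σ(15) = 24.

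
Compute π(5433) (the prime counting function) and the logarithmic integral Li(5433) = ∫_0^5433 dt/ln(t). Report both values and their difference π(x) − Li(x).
π(5433) = 717;  Li(5433) ≈ 734.87;  π(x) − Li(x) ≈ -17.87.

Direct count of primes ≤ 5433 gives π(5433) = 717. Numerical evaluation of the logarithmic integral gives Li(5433) ≈ 734.87. The difference π(x) − Li(x) ≈ -17.87 is typically negative for small/moderate x (Li(x) overestimates), though Littlewood's theorem shows this sign changes infinitely often.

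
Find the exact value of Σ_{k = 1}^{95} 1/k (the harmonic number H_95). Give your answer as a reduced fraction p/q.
H_95 = 3691835092344109255246562280652279367381/718766754945489455304472257065075294400

Direct summation: H_95 = 1 + 1/2 + ... + 1/95. The least common denominator is lcm(1, ..., 95) = 718766754945489455304472257065075294400; over this denominator the numerator is 718766754945489455304472257065075294400 + 359383377472744727652236128532537647200 + 239588918315163151768157419021691764800 + 179691688736372363826118064266268823600 + 143753350989097891060894451413015058880 + 119794459157581575884078709510845882400 + 102680964992212779329210322437867899200 + 89845844368186181913059032133134411800 + 79862972771721050589385806340563921600 + 71876675494548945530447225706507529440 + 65342432267771768664042932460461390400 + 59897229578790787942039354755422941200 + 55289750380422265792651712081928868800 + 51340482496106389664605161218933949600 + 47917783663032630353631483804338352960 + 44922922184093090956529516066567205900 + 42280397349734673841439544533239723200 + 39931486385860525294692903170281960800 + 37829829207657339752866960898161857600 + 35938337747274472765223612853253764720 + 34226988330737593109736774145955966400 + 32671216133885884332021466230230695200 + 31250728475890845882803141611525012800 + 29948614789395393971019677377711470600 + 28750670197819578212178890282603011776 + 27644875190211132896325856040964434400 + 26620990923907016863128602113521307200 + 25670241248053194832302580609466974800 + 24785060515361705355326629553968113600 + 23958891831516315176815741902169176480 + 23186024353080305009821685711776622400 + 22461461092046545478264758033283602950 + 21780810755923922888014310820153796800 + 21140198674867336920719772266619861600 + 20536192998442555865842064487573579840 + 19965743192930262647346451585140980400 + 19426128512040255548769520461218251200 + 18914914603828669876433480449080928800 + 18429916793474088597550570693976289600 + 17969168873637236382611806426626882360 + 17530896462085108665962737977196958400 + 17113494165368796554868387072977983200 + 16715505928964871053592378071280820800 + 16335608066942942166010733115115347600 + 15972594554344210117877161268112784320 + 15625364237945422941401570805762506400 + 15292909679691265006478133129044155200 + 14974307394697696985509838688855735300 + 14668709284601825618458617491123985600 + 14375335098909789106089445141301505888 + 14093465783244891280479848177746574400 + 13822437595105566448162928020482217200 + 13561636885763951986876835038963684800 + 13310495461953508431564301056760653600 + 13068486453554353732808586492092278080 + 12835120624026597416151290304733487400 + 12609943069219113250955653632720619200 + 12392530257680852677663314776984056800 + 12182487371957448394991055204492801600 + 11979445915758157588407870951084588240 + 11783061556483433693515938640411070400 + 11593012176540152504910842855888311200 + 11408996110245864369912258048651988800 + 11230730546023272739132379016641801475 + 11057950076084453158530342416385773760 + 10890405377961961444007155410076898400 + 10727862014111782914992123239777243200 + 10570099337433668460359886133309930800 + 10416909491963615294267713870508337600 + 10268096499221277932921032243786789920 + 10123475421767457116964397986832046400 + 9982871596465131323673225792570490200 + 9846119930760129524718798041987332800 + 9713064256020127774384760230609125600 + 9583556732606526070726296760867670592 + 9457457301914334938216740224540464400 + 9334633181110252666291847494351627200 + 9214958396737044298775285346988144800 + 9098313353740372851955345026140193600 + 8984584436818618191305903213313441180 + 8873663641302338954376200704507102400 + 8765448231042554332981368988598479200 + 8659840421029993437403280205603316800 + 8556747082684398277434193536488991600 + 8456079469946934768287908906647944640 + 8357752964482435526796189035640410400 + 8261686838453901785108876517989371200 + 8167804033471471083005366557557673800 + 8076030954443701744994070304101969600 + 7986297277172105058938580634056392160 + 7898535768631752256093101725989838400 + 7812682118972711470700785402881253200 + 7728674784360101669940561903925540800 + 7646454839845632503239066564522077600 + 7565965841531467950573392179632371520 = 3691835092344109255246562280652279367381, so H_95 = 3691835092344109255246562280652279367381/718766754945489455304472257065075294400 (already in lowest terms) ≈ 5.13635. (The PNT-adjacent estimate ln(95) + γ ≈ 5.13109 matches within O(1/n).)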